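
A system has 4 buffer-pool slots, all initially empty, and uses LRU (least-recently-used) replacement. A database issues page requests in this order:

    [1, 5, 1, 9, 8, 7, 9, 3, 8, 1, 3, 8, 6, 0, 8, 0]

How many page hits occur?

7

1 -> miss, frames [1]
5 -> miss, frames [1, 5]
1 -> hit
9 -> miss, frames [5, 1, 9]
8 -> miss, frames [5, 1, 9, 8]
7 -> miss, evict 5, frames [1, 9, 8, 7]
9 -> hit
3 -> miss, evict 1, frames [8, 7, 9, 3]
8 -> hit
1 -> miss, evict 7, frames [9, 3, 8, 1]
3 -> hit
8 -> hit
6 -> miss, evict 9, frames [1, 3, 8, 6]
0 -> miss, evict 1, frames [3, 8, 6, 0]
8 -> hit
0 -> hit
Hits: 7.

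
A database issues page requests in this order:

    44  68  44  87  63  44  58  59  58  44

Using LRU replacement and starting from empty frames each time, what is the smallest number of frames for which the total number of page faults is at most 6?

f=1: 10 faults
f=2: 8 faults
f=3: 6 faults
f=4: 6 faults
f=5: 6 faults
f=6: 6 faults
Smallest f with faults ≤ 6 is 3.

3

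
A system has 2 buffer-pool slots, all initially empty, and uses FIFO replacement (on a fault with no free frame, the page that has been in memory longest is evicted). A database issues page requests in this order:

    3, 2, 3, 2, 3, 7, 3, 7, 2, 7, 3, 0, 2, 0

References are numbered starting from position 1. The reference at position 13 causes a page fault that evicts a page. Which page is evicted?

pos 1: 3 -> miss, frames (3)
pos 2: 2 -> miss, frames (3 2)
pos 3: 3 -> hit
pos 4: 2 -> hit
pos 5: 3 -> hit
pos 6: 7 -> miss, evict 3, frames (2 7)
pos 7: 3 -> miss, evict 2, frames (7 3)
pos 8: 7 -> hit
pos 9: 2 -> miss, evict 7, frames (3 2)
pos 10: 7 -> miss, evict 3, frames (2 7)
pos 11: 3 -> miss, evict 2, frames (7 3)
pos 12: 0 -> miss, evict 7, frames (3 0)
pos 13: 2 -> miss, evict 3, frames (0 2)
At position 13, page 3 is evicted.

3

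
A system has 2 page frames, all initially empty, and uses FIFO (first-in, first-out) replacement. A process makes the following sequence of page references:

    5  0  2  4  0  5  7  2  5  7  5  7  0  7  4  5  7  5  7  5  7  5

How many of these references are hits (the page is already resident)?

5: fault, frames {5}
0: fault, frames {5,0}
2: fault, evict 5, frames {0,2}
4: fault, evict 0, frames {2,4}
0: fault, evict 2, frames {4,0}
5: fault, evict 4, frames {0,5}
7: fault, evict 0, frames {5,7}
2: fault, evict 5, frames {7,2}
5: fault, evict 7, frames {2,5}
7: fault, evict 2, frames {5,7}
5: hit
7: hit
0: fault, evict 5, frames {7,0}
7: hit
4: fault, evict 7, frames {0,4}
5: fault, evict 0, frames {4,5}
7: fault, evict 4, frames {5,7}
5: hit
7: hit
5: hit
7: hit
5: hit
Hits: 8.

8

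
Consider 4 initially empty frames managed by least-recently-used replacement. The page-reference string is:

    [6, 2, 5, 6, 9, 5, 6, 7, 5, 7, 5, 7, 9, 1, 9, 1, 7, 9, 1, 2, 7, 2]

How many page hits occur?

6 → miss, frames {6}
2 → miss, frames {6,2}
5 → miss, frames {6,2,5}
6 → hit
9 → miss, frames {2,5,6,9}
5 → hit
6 → hit
7 → miss, evict 2, frames {9,5,6,7}
5 → hit
7 → hit
5 → hit
7 → hit
9 → hit
1 → miss, evict 6, frames {5,7,9,1}
9 → hit
1 → hit
7 → hit
9 → hit
1 → hit
2 → miss, evict 5, frames {7,9,1,2}
7 → hit
2 → hit
Hits: 15.

15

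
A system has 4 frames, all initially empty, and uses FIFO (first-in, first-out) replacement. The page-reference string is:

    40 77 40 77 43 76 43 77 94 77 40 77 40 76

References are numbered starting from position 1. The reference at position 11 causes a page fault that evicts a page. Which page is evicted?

pos 1: 40: fault, frames (40)
pos 2: 77: fault, frames (40 77)
pos 3: 40: hit
pos 4: 77: hit
pos 5: 43: fault, frames (40 77 43)
pos 6: 76: fault, frames (40 77 43 76)
pos 7: 43: hit
pos 8: 77: hit
pos 9: 94: fault, evict 40, frames (77 43 76 94)
pos 10: 77: hit
pos 11: 40: fault, evict 77, frames (43 76 94 40)
At position 11, page 77 is evicted.

77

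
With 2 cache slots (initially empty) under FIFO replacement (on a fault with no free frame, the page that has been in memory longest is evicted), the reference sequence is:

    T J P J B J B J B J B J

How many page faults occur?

T: fault, frames (T)
J: fault, frames (T J)
P: fault, evict T, frames (J P)
J: hit
B: fault, evict J, frames (P B)
J: fault, evict P, frames (B J)
B: hit
J: hit
B: hit
J: hit
B: hit
J: hit
Page faults: 5.

5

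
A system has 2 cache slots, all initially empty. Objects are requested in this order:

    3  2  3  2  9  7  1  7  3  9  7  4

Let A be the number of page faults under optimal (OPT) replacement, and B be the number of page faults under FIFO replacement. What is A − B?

-1

Under OPT: F F . . F F F . F F . F → 8 faults.
Under FIFO: F F . . F F F . F F F F → 9 faults.
A − B = 8 − 9 = -1.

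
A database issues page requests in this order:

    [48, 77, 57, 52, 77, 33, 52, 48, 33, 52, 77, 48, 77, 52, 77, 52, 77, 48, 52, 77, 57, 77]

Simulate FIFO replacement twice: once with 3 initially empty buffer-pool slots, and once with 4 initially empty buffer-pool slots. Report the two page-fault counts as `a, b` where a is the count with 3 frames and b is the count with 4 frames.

3 frames: F F F F . F . F . . F . . F . . . . . . F . → 9 faults.
4 frames: F F F F . F . F . . F . . . . . . . . . F . → 8 faults.
8 < 9: adding a frame reduced faults, as is typical.

9, 8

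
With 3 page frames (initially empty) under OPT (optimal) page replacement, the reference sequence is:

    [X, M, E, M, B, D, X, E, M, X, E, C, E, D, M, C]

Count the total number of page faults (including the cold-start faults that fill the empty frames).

8

X: fault, frames {X}
M: fault, frames {X,M}
E: fault, frames {X,M,E}
M: hit
B: fault, evict M, frames {X,E,B}
D: fault, evict B, frames {X,E,D}
X: hit
E: hit
M: fault, evict D, frames {X,E,M}
X: hit
E: hit
C: fault, evict X, frames {E,M,C}
E: hit
D: fault, evict E, frames {M,C,D}
M: hit
C: hit
Page faults: 8.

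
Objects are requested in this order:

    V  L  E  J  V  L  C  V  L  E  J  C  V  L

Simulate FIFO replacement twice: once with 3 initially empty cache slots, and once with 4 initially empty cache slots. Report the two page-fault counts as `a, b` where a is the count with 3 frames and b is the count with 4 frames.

3 frames: F F F F F F F . . F F . F F → 11 faults.
4 frames: F F F F . . F F F F F F F F → 12 faults.
12 > 11: adding a frame increased faults — Belady's anomaly.

11, 12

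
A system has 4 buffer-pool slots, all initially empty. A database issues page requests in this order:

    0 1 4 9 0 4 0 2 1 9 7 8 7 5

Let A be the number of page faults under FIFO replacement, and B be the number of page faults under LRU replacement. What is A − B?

Under FIFO: F F F F . . . F . . F F . F → 8 faults.
Under LRU: F F F F . . . F F F F F . F → 10 faults.
A − B = 8 − 10 = -2.

-2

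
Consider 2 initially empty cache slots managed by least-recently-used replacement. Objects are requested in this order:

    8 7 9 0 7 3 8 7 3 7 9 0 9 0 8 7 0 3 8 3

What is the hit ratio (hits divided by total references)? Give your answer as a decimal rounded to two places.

0.20

8 -> miss, frames {8}
7 -> miss, frames {8,7}
9 -> miss, evict 8, frames {7,9}
0 -> miss, evict 7, frames {9,0}
7 -> miss, evict 9, frames {0,7}
3 -> miss, evict 0, frames {7,3}
8 -> miss, evict 7, frames {3,8}
7 -> miss, evict 3, frames {8,7}
3 -> miss, evict 8, frames {7,3}
7 -> hit
9 -> miss, evict 3, frames {7,9}
0 -> miss, evict 7, frames {9,0}
9 -> hit
0 -> hit
8 -> miss, evict 9, frames {0,8}
7 -> miss, evict 0, frames {8,7}
0 -> miss, evict 8, frames {7,0}
3 -> miss, evict 7, frames {0,3}
8 -> miss, evict 0, frames {3,8}
3 -> hit
Hits: 4 of 20 references → 4/20 = 0.2000.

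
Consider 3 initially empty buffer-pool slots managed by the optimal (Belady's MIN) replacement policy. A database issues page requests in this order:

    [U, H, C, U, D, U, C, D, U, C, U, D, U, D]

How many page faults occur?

U -> miss, frames {U}
H -> miss, frames {U,H}
C -> miss, frames {U,H,C}
U -> hit
D -> miss, evict H, frames {U,C,D}
U -> hit
C -> hit
D -> hit
U -> hit
C -> hit
U -> hit
D -> hit
U -> hit
D -> hit
Page faults: 4.

4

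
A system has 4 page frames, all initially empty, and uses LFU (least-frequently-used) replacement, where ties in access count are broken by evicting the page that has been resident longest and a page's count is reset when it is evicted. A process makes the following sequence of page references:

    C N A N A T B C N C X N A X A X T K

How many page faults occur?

C → miss, frames {C}
N → miss, frames {C,N}
A → miss, frames {C,N,A}
N → hit
A → hit
T → miss, frames {C,N,A,T}
B → miss, evict C, frames {N,A,T,B}
C → miss, evict T, frames {N,A,B,C}
N → hit
C → hit
X → miss, evict B, frames {N,A,C,X}
N → hit
A → hit
X → hit
A → hit
X → hit
T → miss, evict C, frames {N,A,X,T}
K → miss, evict T, frames {N,A,X,K}
Page faults: 9.

9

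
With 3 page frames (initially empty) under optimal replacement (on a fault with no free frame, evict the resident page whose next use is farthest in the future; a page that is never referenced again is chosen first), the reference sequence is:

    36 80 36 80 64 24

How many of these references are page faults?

36 → miss, frames [36]
80 → miss, frames [36, 80]
36 → hit
80 → hit
64 → miss, frames [36, 80, 64]
24 → miss, evict 64, frames [36, 80, 24]
Page faults: 4.

4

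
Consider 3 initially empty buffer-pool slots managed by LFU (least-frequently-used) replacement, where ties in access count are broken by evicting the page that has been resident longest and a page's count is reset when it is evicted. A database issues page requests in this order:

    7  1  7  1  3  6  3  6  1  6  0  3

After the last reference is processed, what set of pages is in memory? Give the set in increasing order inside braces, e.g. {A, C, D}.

{1, 3, 6}

7: fault, frames [7]
1: fault, frames [7, 1]
7: hit
1: hit
3: fault, frames [7, 1, 3]
6: fault, evict 3, frames [7, 1, 6]
3: fault, evict 6, frames [7, 1, 3]
6: fault, evict 3, frames [7, 1, 6]
1: hit
6: hit
0: fault, evict 7, frames [1, 6, 0]
3: fault, evict 0, frames [1, 6, 3]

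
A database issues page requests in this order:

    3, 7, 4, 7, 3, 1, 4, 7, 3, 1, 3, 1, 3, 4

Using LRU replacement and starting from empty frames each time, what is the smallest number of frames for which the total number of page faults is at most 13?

2

f=1: 14 faults
f=2: 10 faults
f=3: 9 faults
f=4: 4 faults
Smallest f with faults ≤ 13 is 2.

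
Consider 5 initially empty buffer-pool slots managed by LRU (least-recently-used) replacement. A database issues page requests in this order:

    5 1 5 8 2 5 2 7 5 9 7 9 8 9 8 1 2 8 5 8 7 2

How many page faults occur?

5: miss, frames (5)
1: miss, frames (5 1)
5: hit
8: miss, frames (1 5 8)
2: miss, frames (1 5 8 2)
5: hit
2: hit
7: miss, frames (1 8 5 2 7)
5: hit
9: miss, evict 1, frames (8 2 7 5 9)
7: hit
9: hit
8: hit
9: hit
8: hit
1: miss, evict 2, frames (5 7 9 8 1)
2: miss, evict 5, frames (7 9 8 1 2)
8: hit
5: miss, evict 7, frames (9 1 2 8 5)
8: hit
7: miss, evict 9, frames (1 2 5 8 7)
2: hit
Page faults: 10.

10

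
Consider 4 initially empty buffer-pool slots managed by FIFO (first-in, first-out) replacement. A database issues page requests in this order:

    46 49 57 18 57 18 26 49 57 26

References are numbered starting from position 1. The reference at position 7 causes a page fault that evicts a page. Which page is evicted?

46

pos 1: 46 → miss, frames [46]
pos 2: 49 → miss, frames [46, 49]
pos 3: 57 → miss, frames [46, 49, 57]
pos 4: 18 → miss, frames [46, 49, 57, 18]
pos 5: 57 → hit
pos 6: 18 → hit
pos 7: 26 → miss, evict 46, frames [49, 57, 18, 26]
At position 7, page 46 is evicted.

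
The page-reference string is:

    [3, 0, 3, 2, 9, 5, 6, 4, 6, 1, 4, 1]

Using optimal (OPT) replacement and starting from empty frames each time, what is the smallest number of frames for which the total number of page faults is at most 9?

f=1: 12 faults
f=2: 8 faults
f=3: 8 faults
f=4: 8 faults
f=5: 8 faults
f=6: 8 faults
f=7: 8 faults
f=8: 8 faults
Smallest f with faults ≤ 9 is 2.

2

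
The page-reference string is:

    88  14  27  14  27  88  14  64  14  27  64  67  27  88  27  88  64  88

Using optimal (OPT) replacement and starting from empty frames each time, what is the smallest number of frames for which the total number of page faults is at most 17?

f=1: 18 faults
f=2: 9 faults
f=3: 6 faults
f=4: 5 faults
f=5: 5 faults
Smallest f with faults ≤ 17 is 2.

2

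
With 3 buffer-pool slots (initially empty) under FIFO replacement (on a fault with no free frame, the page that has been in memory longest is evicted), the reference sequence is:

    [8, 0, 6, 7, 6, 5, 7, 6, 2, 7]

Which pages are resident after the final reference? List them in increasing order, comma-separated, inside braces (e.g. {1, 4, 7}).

8 -> miss, frames (8)
0 -> miss, frames (8 0)
6 -> miss, frames (8 0 6)
7 -> miss, evict 8, frames (0 6 7)
6 -> hit
5 -> miss, evict 0, frames (6 7 5)
7 -> hit
6 -> hit
2 -> miss, evict 6, frames (7 5 2)
7 -> hit

{2, 5, 7}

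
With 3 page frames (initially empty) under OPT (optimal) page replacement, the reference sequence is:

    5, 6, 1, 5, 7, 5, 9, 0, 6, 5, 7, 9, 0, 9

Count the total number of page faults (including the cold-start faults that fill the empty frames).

8

5: fault, frames [5]
6: fault, frames [5, 6]
1: fault, frames [5, 6, 1]
5: hit
7: fault, evict 1, frames [5, 6, 7]
5: hit
9: fault, evict 7, frames [5, 6, 9]
0: fault, evict 9, frames [5, 6, 0]
6: hit
5: hit
7: fault, evict 6, frames [5, 0, 7]
9: fault, evict 7, frames [5, 0, 9]
0: hit
9: hit
Page faults: 8.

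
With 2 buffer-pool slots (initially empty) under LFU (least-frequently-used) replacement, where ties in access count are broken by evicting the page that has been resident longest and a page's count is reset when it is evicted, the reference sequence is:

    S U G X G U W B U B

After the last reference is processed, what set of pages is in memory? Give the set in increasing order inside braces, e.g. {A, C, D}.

{B, G}

S → miss, frames [S]
U → miss, frames [S, U]
G → miss, evict S, frames [U, G]
X → miss, evict U, frames [G, X]
G → hit
U → miss, evict X, frames [G, U]
W → miss, evict U, frames [G, W]
B → miss, evict W, frames [G, B]
U → miss, evict B, frames [G, U]
B → miss, evict U, frames [G, B]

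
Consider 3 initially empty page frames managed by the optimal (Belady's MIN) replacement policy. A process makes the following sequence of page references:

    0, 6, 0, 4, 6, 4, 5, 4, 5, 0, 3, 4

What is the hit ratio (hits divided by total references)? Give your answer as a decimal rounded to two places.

0.58

0: fault, frames [0]
6: fault, frames [0, 6]
0: hit
4: fault, frames [0, 6, 4]
6: hit
4: hit
5: fault, evict 6, frames [0, 4, 5]
4: hit
5: hit
0: hit
3: fault, evict 5, frames [0, 4, 3]
4: hit
Hits: 7 of 12 references → 7/12 = 0.5833.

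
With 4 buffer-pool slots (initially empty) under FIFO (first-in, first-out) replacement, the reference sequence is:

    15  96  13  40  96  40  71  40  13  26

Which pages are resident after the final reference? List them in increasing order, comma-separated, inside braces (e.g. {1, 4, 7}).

{13, 26, 40, 71}

15 → miss, frames {15}
96 → miss, frames {15,96}
13 → miss, frames {15,96,13}
40 → miss, frames {15,96,13,40}
96 → hit
40 → hit
71 → miss, evict 15, frames {96,13,40,71}
40 → hit
13 → hit
26 → miss, evict 96, frames {13,40,71,26}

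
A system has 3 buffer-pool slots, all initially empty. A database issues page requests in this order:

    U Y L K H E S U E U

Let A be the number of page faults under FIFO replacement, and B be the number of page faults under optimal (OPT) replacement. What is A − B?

1

Under FIFO: F F F F F F F F . . → 8 faults.
Under OPT: F F F F F F F . . . → 7 faults.
A − B = 8 − 7 = 1.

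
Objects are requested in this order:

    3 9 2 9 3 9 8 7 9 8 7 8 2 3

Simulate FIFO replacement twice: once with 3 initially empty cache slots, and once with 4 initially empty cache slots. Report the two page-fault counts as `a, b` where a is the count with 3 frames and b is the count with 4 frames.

8, 6

3 frames: F F F . . . F F F . . . F F → 8 faults.
4 frames: F F F . . . F F . . . . . F → 6 faults.
6 < 8: adding a frame reduced faults, as is typical.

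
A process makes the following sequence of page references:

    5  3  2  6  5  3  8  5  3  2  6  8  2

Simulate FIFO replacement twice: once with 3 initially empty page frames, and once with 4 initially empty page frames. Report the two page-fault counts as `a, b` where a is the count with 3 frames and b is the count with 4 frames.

3 frames: F F F F F F F . . F F . . → 9 faults.
4 frames: F F F F . . F F F F F F . → 10 faults.
10 > 9: adding a frame increased faults — Belady's anomaly.

9, 10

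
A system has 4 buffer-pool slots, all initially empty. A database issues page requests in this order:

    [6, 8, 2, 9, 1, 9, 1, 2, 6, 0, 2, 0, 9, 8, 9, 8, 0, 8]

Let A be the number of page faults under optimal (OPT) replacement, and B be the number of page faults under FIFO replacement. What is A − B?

Under OPT: F F F F F . . . . F . . . F . . . . → 7 faults.
Under FIFO: F F F F F . . . F F F . F F . . . . → 10 faults.
A − B = 7 − 10 = -3.

-3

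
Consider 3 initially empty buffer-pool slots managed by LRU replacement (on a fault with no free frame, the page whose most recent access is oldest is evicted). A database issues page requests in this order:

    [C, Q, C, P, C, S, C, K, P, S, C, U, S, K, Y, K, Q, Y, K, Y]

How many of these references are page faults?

12

C: miss, frames {C}
Q: miss, frames {C,Q}
C: hit
P: miss, frames {Q,C,P}
C: hit
S: miss, evict Q, frames {P,C,S}
C: hit
K: miss, evict P, frames {S,C,K}
P: miss, evict S, frames {C,K,P}
S: miss, evict C, frames {K,P,S}
C: miss, evict K, frames {P,S,C}
U: miss, evict P, frames {S,C,U}
S: hit
K: miss, evict C, frames {U,S,K}
Y: miss, evict U, frames {S,K,Y}
K: hit
Q: miss, evict S, frames {Y,K,Q}
Y: hit
K: hit
Y: hit
Page faults: 12.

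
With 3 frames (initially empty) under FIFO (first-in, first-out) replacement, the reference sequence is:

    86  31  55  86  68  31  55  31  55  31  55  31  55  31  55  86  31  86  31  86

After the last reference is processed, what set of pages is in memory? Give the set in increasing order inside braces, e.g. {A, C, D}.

{31, 68, 86}

86: fault, frames [86]
31: fault, frames [86, 31]
55: fault, frames [86, 31, 55]
86: hit
68: fault, evict 86, frames [31, 55, 68]
31: hit
55: hit
31: hit
55: hit
31: hit
55: hit
31: hit
55: hit
31: hit
55: hit
86: fault, evict 31, frames [55, 68, 86]
31: fault, evict 55, frames [68, 86, 31]
86: hit
31: hit
86: hit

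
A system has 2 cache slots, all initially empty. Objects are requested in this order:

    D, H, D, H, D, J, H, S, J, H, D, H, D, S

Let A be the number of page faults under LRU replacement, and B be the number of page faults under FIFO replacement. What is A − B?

Under LRU: F F . . . F F F F F F . . F → 9 faults.
Under FIFO: F F . . . F . F . F F . . F → 7 faults.
A − B = 9 − 7 = 2.

2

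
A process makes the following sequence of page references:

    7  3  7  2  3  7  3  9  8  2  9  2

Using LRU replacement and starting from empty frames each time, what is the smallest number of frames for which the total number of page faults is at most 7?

3

f=1: 12 faults
f=2: 9 faults
f=3: 6 faults
f=4: 6 faults
f=5: 5 faults
Smallest f with faults ≤ 7 is 3.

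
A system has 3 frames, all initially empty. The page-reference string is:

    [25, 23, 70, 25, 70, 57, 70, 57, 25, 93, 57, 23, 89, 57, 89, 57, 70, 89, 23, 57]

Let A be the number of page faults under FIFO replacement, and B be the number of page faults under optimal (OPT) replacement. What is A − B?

3

Under FIFO: F F F . . F . . F F . F F F . . F . F . → 11 faults.
Under OPT: F F F . . F . . . F . F F . . . . . F . → 8 faults.
A − B = 11 − 8 = 3.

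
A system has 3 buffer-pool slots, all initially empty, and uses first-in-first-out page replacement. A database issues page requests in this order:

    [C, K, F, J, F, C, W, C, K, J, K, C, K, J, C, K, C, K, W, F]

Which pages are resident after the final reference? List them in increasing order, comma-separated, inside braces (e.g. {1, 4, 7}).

C: miss, frames [C]
K: miss, frames [C, K]
F: miss, frames [C, K, F]
J: miss, evict C, frames [K, F, J]
F: hit
C: miss, evict K, frames [F, J, C]
W: miss, evict F, frames [J, C, W]
C: hit
K: miss, evict J, frames [C, W, K]
J: miss, evict C, frames [W, K, J]
K: hit
C: miss, evict W, frames [K, J, C]
K: hit
J: hit
C: hit
K: hit
C: hit
K: hit
W: miss, evict K, frames [J, C, W]
F: miss, evict J, frames [C, W, F]

{C, F, W}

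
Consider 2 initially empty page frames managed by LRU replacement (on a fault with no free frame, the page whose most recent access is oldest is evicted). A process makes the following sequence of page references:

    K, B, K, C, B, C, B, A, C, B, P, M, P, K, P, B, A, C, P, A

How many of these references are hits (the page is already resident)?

K: miss, frames (K)
B: miss, frames (K B)
K: hit
C: miss, evict B, frames (K C)
B: miss, evict K, frames (C B)
C: hit
B: hit
A: miss, evict C, frames (B A)
C: miss, evict B, frames (A C)
B: miss, evict A, frames (C B)
P: miss, evict C, frames (B P)
M: miss, evict B, frames (P M)
P: hit
K: miss, evict M, frames (P K)
P: hit
B: miss, evict K, frames (P B)
A: miss, evict P, frames (B A)
C: miss, evict B, frames (A C)
P: miss, evict A, frames (C P)
A: miss, evict C, frames (P A)
Hits: 5.

5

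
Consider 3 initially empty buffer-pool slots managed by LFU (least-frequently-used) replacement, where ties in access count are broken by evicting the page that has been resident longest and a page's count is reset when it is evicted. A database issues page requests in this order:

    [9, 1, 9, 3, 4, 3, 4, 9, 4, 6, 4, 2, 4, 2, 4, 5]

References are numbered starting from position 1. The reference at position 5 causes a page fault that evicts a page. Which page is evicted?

1

pos 1: 9: fault, frames [9]
pos 2: 1: fault, frames [9, 1]
pos 3: 9: hit
pos 4: 3: fault, frames [9, 1, 3]
pos 5: 4: fault, evict 1, frames [9, 3, 4]
At position 5, page 1 is evicted.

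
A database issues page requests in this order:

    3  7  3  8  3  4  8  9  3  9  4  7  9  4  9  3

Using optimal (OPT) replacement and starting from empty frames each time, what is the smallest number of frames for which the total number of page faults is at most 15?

2

f=1: 16 faults
f=2: 10 faults
f=3: 7 faults
f=4: 5 faults
f=5: 5 faults
Smallest f with faults ≤ 15 is 2.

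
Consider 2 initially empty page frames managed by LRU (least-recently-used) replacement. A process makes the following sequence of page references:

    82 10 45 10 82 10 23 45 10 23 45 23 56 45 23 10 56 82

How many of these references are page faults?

82 -> fault, frames [82]
10 -> fault, frames [82, 10]
45 -> fault, evict 82, frames [10, 45]
10 -> hit
82 -> fault, evict 45, frames [10, 82]
10 -> hit
23 -> fault, evict 82, frames [10, 23]
45 -> fault, evict 10, frames [23, 45]
10 -> fault, evict 23, frames [45, 10]
23 -> fault, evict 45, frames [10, 23]
45 -> fault, evict 10, frames [23, 45]
23 -> hit
56 -> fault, evict 45, frames [23, 56]
45 -> fault, evict 23, frames [56, 45]
23 -> fault, evict 56, frames [45, 23]
10 -> fault, evict 45, frames [23, 10]
56 -> fault, evict 23, frames [10, 56]
82 -> fault, evict 10, frames [56, 82]
Page faults: 15.

15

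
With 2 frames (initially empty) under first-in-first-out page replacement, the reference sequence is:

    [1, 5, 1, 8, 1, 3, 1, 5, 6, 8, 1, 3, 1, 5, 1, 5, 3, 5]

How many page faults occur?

14

1 -> miss, frames [1]
5 -> miss, frames [1, 5]
1 -> hit
8 -> miss, evict 1, frames [5, 8]
1 -> miss, evict 5, frames [8, 1]
3 -> miss, evict 8, frames [1, 3]
1 -> hit
5 -> miss, evict 1, frames [3, 5]
6 -> miss, evict 3, frames [5, 6]
8 -> miss, evict 5, frames [6, 8]
1 -> miss, evict 6, frames [8, 1]
3 -> miss, evict 8, frames [1, 3]
1 -> hit
5 -> miss, evict 1, frames [3, 5]
1 -> miss, evict 3, frames [5, 1]
5 -> hit
3 -> miss, evict 5, frames [1, 3]
5 -> miss, evict 1, frames [3, 5]
Page faults: 14.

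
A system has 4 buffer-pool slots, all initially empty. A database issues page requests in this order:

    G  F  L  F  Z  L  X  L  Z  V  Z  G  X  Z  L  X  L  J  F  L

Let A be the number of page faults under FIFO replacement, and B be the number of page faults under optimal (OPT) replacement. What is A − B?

1

Under FIFO: F F F . F . F . . F . F . . F . . F F . → 10 faults.
Under OPT: F F F . F . F . . F . . . . F . . F F . → 9 faults.
A − B = 10 − 9 = 1.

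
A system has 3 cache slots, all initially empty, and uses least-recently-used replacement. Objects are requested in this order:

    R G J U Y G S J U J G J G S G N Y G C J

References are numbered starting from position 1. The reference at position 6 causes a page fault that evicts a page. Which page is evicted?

J

pos 1: R -> fault, frames [R]
pos 2: G -> fault, frames [R, G]
pos 3: J -> fault, frames [R, G, J]
pos 4: U -> fault, evict R, frames [G, J, U]
pos 5: Y -> fault, evict G, frames [J, U, Y]
pos 6: G -> fault, evict J, frames [U, Y, G]
At position 6, page J is evicted.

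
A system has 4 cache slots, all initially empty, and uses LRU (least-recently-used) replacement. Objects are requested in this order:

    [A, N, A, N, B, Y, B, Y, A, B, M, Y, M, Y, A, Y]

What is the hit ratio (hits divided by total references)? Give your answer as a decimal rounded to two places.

A -> miss, frames {A}
N -> miss, frames {A,N}
A -> hit
N -> hit
B -> miss, frames {A,N,B}
Y -> miss, frames {A,N,B,Y}
B -> hit
Y -> hit
A -> hit
B -> hit
M -> miss, evict N, frames {Y,A,B,M}
Y -> hit
M -> hit
Y -> hit
A -> hit
Y -> hit
Hits: 11 of 16 references → 11/16 = 0.6875.

0.69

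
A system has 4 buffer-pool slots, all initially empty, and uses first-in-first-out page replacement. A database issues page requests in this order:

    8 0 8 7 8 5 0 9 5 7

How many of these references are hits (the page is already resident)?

8 → fault, frames {8}
0 → fault, frames {8,0}
8 → hit
7 → fault, frames {8,0,7}
8 → hit
5 → fault, frames {8,0,7,5}
0 → hit
9 → fault, evict 8, frames {0,7,5,9}
5 → hit
7 → hit
Hits: 5.

5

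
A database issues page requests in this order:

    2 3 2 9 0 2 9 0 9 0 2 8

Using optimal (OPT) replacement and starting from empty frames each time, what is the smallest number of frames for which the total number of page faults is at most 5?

3

f=1: 12 faults
f=2: 7 faults
f=3: 5 faults
f=4: 5 faults
f=5: 5 faults
Smallest f with faults ≤ 5 is 3.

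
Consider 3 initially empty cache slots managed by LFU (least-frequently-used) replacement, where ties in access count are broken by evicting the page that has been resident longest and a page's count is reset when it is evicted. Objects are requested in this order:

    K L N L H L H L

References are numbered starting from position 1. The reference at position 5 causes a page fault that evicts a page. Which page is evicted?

K

pos 1: K -> fault, frames [K]
pos 2: L -> fault, frames [K, L]
pos 3: N -> fault, frames [K, L, N]
pos 4: L -> hit
pos 5: H -> fault, evict K, frames [L, N, H]
At position 5, page K is evicted.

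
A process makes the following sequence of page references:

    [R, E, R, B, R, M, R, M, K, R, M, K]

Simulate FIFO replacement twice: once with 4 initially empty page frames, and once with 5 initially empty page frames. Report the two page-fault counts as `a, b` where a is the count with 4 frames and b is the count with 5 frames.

6, 5

4 frames: F F . F . F . . F F . . → 6 faults.
5 frames: F F . F . F . . F . . . → 5 faults.
5 < 6: adding a frame reduced faults, as is typical.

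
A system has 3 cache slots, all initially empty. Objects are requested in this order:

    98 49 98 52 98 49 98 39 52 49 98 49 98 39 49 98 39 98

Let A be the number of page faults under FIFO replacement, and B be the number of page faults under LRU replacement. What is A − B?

Under FIFO: F F . F . . . F . . F F . . . . . . → 6 faults.
Under LRU: F F . F . . . F F F F . . F . . . . → 8 faults.
A − B = 6 − 8 = -2.

-2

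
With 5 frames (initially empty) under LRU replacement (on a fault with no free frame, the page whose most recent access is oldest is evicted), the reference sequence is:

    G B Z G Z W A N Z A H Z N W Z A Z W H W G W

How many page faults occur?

G → miss, frames [G]
B → miss, frames [G, B]
Z → miss, frames [G, B, Z]
G → hit
Z → hit
W → miss, frames [B, G, Z, W]
A → miss, frames [B, G, Z, W, A]
N → miss, evict B, frames [G, Z, W, A, N]
Z → hit
A → hit
H → miss, evict G, frames [W, N, Z, A, H]
Z → hit
N → hit
W → hit
Z → hit
A → hit
Z → hit
W → hit
H → hit
W → hit
G → miss, evict N, frames [A, Z, H, W, G]
W → hit
Page faults: 8.

8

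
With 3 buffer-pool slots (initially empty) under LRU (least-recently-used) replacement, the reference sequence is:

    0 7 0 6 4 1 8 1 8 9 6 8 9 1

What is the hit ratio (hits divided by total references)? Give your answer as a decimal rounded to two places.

0.36

0 -> fault, frames [0]
7 -> fault, frames [0, 7]
0 -> hit
6 -> fault, frames [7, 0, 6]
4 -> fault, evict 7, frames [0, 6, 4]
1 -> fault, evict 0, frames [6, 4, 1]
8 -> fault, evict 6, frames [4, 1, 8]
1 -> hit
8 -> hit
9 -> fault, evict 4, frames [1, 8, 9]
6 -> fault, evict 1, frames [8, 9, 6]
8 -> hit
9 -> hit
1 -> fault, evict 6, frames [8, 9, 1]
Hits: 5 of 14 references → 5/14 = 0.3571.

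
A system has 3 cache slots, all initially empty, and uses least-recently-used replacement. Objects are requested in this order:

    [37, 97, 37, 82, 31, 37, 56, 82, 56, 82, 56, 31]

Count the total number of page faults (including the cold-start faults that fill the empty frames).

7

37: miss, frames {37}
97: miss, frames {37,97}
37: hit
82: miss, frames {97,37,82}
31: miss, evict 97, frames {37,82,31}
37: hit
56: miss, evict 82, frames {31,37,56}
82: miss, evict 31, frames {37,56,82}
56: hit
82: hit
56: hit
31: miss, evict 37, frames {82,56,31}
Page faults: 7.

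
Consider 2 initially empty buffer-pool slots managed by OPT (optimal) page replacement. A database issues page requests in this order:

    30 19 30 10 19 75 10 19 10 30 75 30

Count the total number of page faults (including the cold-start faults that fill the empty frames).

7

30 -> miss, frames [30]
19 -> miss, frames [30, 19]
30 -> hit
10 -> miss, evict 30, frames [19, 10]
19 -> hit
75 -> miss, evict 19, frames [10, 75]
10 -> hit
19 -> miss, evict 75, frames [10, 19]
10 -> hit
30 -> miss, evict 19, frames [10, 30]
75 -> miss, evict 10, frames [30, 75]
30 -> hit
Page faults: 7.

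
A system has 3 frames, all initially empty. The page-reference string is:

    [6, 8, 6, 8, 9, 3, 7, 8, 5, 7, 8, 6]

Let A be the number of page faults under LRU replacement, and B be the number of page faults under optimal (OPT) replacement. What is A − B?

Under LRU: F F . . F F F F F . . F → 8 faults.
Under OPT: F F . . F F F . F . . F → 7 faults.
A − B = 8 − 7 = 1.

1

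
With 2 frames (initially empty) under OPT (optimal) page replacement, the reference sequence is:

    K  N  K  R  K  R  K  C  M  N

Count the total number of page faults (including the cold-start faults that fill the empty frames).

6

K: miss, frames [K]
N: miss, frames [K, N]
K: hit
R: miss, evict N, frames [K, R]
K: hit
R: hit
K: hit
C: miss, evict R, frames [K, C]
M: miss, evict C, frames [K, M]
N: miss, evict M, frames [K, N]
Page faults: 6.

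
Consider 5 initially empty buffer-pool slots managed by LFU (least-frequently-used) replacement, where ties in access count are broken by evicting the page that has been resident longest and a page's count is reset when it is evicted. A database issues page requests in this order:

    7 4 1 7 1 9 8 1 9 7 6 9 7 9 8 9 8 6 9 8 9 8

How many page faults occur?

7 → fault, frames [7]
4 → fault, frames [7, 4]
1 → fault, frames [7, 4, 1]
7 → hit
1 → hit
9 → fault, frames [7, 4, 1, 9]
8 → fault, frames [7, 4, 1, 9, 8]
1 → hit
9 → hit
7 → hit
6 → fault, evict 4, frames [7, 1, 9, 8, 6]
9 → hit
7 → hit
9 → hit
8 → hit
9 → hit
8 → hit
6 → hit
9 → hit
8 → hit
9 → hit
8 → hit
Page faults: 6.

6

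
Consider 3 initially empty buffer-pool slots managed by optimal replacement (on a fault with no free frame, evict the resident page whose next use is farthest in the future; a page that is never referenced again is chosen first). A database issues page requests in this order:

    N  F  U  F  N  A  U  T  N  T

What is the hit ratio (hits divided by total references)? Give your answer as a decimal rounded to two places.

N -> miss, frames (N)
F -> miss, frames (N F)
U -> miss, frames (N F U)
F -> hit
N -> hit
A -> miss, evict F, frames (N U A)
U -> hit
T -> miss, evict A, frames (N U T)
N -> hit
T -> hit
Hits: 5 of 10 references → 5/10 = 0.5000.

0.50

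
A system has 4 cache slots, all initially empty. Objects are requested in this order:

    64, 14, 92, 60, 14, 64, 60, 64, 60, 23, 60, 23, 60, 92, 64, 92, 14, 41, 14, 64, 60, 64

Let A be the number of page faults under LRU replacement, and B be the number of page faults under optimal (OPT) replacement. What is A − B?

2

Under LRU: F F F F . . . . . F . . . F . . F F . . F . → 9 faults.
Under OPT: F F F F . . . . . F . . . . . . F F . . . . → 7 faults.
A − B = 9 − 7 = 2.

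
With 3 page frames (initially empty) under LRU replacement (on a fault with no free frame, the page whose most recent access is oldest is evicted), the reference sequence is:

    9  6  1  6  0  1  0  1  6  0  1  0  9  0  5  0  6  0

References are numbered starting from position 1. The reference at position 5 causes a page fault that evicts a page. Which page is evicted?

pos 1: 9 → miss, frames (9)
pos 2: 6 → miss, frames (9 6)
pos 3: 1 → miss, frames (9 6 1)
pos 4: 6 → hit
pos 5: 0 → miss, evict 9, frames (1 6 0)
At position 5, page 9 is evicted.

9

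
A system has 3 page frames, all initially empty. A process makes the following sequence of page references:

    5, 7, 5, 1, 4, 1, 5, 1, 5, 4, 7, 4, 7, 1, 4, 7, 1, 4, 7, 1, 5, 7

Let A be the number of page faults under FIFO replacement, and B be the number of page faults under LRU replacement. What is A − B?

3

Under FIFO: F F . F F . F . . . F . . F F . . . . . F F → 10 faults.
Under LRU: F F . F F . . . . . F . . F . . . . . . F . → 7 faults.
A − B = 10 − 7 = 3.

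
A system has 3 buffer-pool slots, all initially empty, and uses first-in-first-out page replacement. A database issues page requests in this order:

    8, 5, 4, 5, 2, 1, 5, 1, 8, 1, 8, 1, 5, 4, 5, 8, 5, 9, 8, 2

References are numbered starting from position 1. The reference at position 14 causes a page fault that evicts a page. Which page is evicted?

1

pos 1: 8 -> fault, frames (8)
pos 2: 5 -> fault, frames (8 5)
pos 3: 4 -> fault, frames (8 5 4)
pos 4: 5 -> hit
pos 5: 2 -> fault, evict 8, frames (5 4 2)
pos 6: 1 -> fault, evict 5, frames (4 2 1)
pos 7: 5 -> fault, evict 4, frames (2 1 5)
pos 8: 1 -> hit
pos 9: 8 -> fault, evict 2, frames (1 5 8)
pos 10: 1 -> hit
pos 11: 8 -> hit
pos 12: 1 -> hit
pos 13: 5 -> hit
pos 14: 4 -> fault, evict 1, frames (5 8 4)
At position 14, page 1 is evicted.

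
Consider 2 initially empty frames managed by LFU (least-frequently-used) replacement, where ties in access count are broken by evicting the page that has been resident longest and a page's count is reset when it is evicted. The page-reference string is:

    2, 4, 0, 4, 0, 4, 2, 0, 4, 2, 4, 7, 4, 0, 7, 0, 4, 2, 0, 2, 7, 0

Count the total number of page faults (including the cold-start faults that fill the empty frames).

2 -> fault, frames [2]
4 -> fault, frames [2, 4]
0 -> fault, evict 2, frames [4, 0]
4 -> hit
0 -> hit
4 -> hit
2 -> fault, evict 0, frames [4, 2]
0 -> fault, evict 2, frames [4, 0]
4 -> hit
2 -> fault, evict 0, frames [4, 2]
4 -> hit
7 -> fault, evict 2, frames [4, 7]
4 -> hit
0 -> fault, evict 7, frames [4, 0]
7 -> fault, evict 0, frames [4, 7]
0 -> fault, evict 7, frames [4, 0]
4 -> hit
2 -> fault, evict 0, frames [4, 2]
0 -> fault, evict 2, frames [4, 0]
2 -> fault, evict 0, frames [4, 2]
7 -> fault, evict 2, frames [4, 7]
0 -> fault, evict 7, frames [4, 0]
Page faults: 15.

15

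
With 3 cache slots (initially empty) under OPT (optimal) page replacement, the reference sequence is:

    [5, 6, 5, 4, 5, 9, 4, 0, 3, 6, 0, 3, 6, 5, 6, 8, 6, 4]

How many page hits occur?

9

5 → miss, frames [5]
6 → miss, frames [5, 6]
5 → hit
4 → miss, frames [5, 6, 4]
5 → hit
9 → miss, evict 5, frames [6, 4, 9]
4 → hit
0 → miss, evict 9, frames [6, 4, 0]
3 → miss, evict 4, frames [6, 0, 3]
6 → hit
0 → hit
3 → hit
6 → hit
5 → miss, evict 3, frames [6, 0, 5]
6 → hit
8 → miss, evict 5, frames [6, 0, 8]
6 → hit
4 → miss, evict 8, frames [6, 0, 4]
Hits: 9.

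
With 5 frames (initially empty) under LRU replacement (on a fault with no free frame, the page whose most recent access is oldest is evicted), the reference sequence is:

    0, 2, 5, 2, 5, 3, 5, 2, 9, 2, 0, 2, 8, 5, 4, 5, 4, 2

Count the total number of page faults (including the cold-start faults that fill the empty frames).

0: miss, frames (0)
2: miss, frames (0 2)
5: miss, frames (0 2 5)
2: hit
5: hit
3: miss, frames (0 2 5 3)
5: hit
2: hit
9: miss, frames (0 3 5 2 9)
2: hit
0: hit
2: hit
8: miss, evict 3, frames (5 9 0 2 8)
5: hit
4: miss, evict 9, frames (0 2 8 5 4)
5: hit
4: hit
2: hit
Page faults: 7.

7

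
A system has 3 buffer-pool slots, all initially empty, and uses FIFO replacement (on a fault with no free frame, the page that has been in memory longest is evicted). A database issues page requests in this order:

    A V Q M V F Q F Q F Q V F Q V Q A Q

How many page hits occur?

10

A → miss, frames [A]
V → miss, frames [A, V]
Q → miss, frames [A, V, Q]
M → miss, evict A, frames [V, Q, M]
V → hit
F → miss, evict V, frames [Q, M, F]
Q → hit
F → hit
Q → hit
F → hit
Q → hit
V → miss, evict Q, frames [M, F, V]
F → hit
Q → miss, evict M, frames [F, V, Q]
V → hit
Q → hit
A → miss, evict F, frames [V, Q, A]
Q → hit
Hits: 10.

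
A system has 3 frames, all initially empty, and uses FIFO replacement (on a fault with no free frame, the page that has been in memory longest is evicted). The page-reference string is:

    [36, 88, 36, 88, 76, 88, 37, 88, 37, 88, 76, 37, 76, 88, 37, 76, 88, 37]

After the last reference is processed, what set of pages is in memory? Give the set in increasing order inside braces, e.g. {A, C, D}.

36 → fault, frames (36)
88 → fault, frames (36 88)
36 → hit
88 → hit
76 → fault, frames (36 88 76)
88 → hit
37 → fault, evict 36, frames (88 76 37)
88 → hit
37 → hit
88 → hit
76 → hit
37 → hit
76 → hit
88 → hit
37 → hit
76 → hit
88 → hit
37 → hit

{37, 76, 88}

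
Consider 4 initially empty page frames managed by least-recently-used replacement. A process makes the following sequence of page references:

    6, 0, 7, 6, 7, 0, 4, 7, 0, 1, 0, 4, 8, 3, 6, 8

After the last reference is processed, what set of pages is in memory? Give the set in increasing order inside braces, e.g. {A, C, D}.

{3, 4, 6, 8}

6 -> miss, frames (6)
0 -> miss, frames (6 0)
7 -> miss, frames (6 0 7)
6 -> hit
7 -> hit
0 -> hit
4 -> miss, frames (6 7 0 4)
7 -> hit
0 -> hit
1 -> miss, evict 6, frames (4 7 0 1)
0 -> hit
4 -> hit
8 -> miss, evict 7, frames (1 0 4 8)
3 -> miss, evict 1, frames (0 4 8 3)
6 -> miss, evict 0, frames (4 8 3 6)
8 -> hit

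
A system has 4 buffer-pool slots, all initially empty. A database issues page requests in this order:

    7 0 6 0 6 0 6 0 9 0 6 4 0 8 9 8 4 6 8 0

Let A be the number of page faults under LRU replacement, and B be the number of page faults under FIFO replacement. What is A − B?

Under LRU: F F F . . . . . F . . F . F F . . F . F → 9 faults.
Under FIFO: F F F . . . . . F . . F . F . . . . . F → 7 faults.
A − B = 9 − 7 = 2.

2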